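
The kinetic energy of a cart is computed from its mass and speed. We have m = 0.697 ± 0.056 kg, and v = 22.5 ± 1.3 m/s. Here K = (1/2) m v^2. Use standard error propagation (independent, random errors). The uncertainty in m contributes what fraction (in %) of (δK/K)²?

32.6%

(δK/K)² = (1·δm/m)² + (2·δv/v)²
  m term: (1×0.0803)² = 0.00646
  v term: (2×0.0578)² = 0.0134
Total = 0.0198. Share from m = 0.00646/0.0198 = 0.326.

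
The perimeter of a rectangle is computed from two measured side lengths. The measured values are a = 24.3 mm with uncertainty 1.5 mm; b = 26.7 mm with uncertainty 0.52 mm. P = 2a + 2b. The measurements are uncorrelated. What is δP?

3.18 mm

For a sum/difference, combine absolute errors in quadrature:
  (2·δa)² = 9.00;  (2·δb)² = 1.08
δP = √(10.1) = 3.18 mm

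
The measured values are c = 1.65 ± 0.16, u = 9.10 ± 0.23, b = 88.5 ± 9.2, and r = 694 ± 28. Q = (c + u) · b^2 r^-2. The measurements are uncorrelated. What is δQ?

Let w = c + u = 10.8. δw = √(δc² + δu²) = √(0.0256 + 0.0529) = 0.280, so δw/w = 0.0261.
Q is then a monomial in w, b, r:
δQ/Q = √((δw/w)² + (2·δb/b)² + (-2·δr/r)²) = √(0.000679 + 0.0432 + 0.00651) = 0.225
Q = 0.175, so δQ = 0.225 × 0.175 = 0.0393.

0.0393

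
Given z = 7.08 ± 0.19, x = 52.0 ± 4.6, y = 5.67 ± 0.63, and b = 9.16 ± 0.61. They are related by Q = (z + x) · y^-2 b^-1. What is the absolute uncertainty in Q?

0.0491

Let u = z + x = 59.1. δu = √(δz² + δx²) = √(0.0361 + 21.2) = 4.60, so δu/u = 0.0779.
Q is then a monomial in u, y, b:
δQ/Q = √((δu/u)² + (-2·δy/y)² + (-1·δb/b)²) = √(0.00607 + 0.0494 + 0.00443) = 0.245
Q = 0.201, so δQ = 0.245 × 0.201 = 0.0491.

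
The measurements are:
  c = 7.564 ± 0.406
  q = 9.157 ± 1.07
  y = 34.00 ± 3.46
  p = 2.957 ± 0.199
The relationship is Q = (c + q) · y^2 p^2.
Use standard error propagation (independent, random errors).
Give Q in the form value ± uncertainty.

Let u = c + q = 16.72. δu = √(δc² + δq²) = √(0.165 + 1.14) = 1.14, so δu/u = 0.0684.
Q is then a monomial in u, y, p:
δQ/Q = √((δu/u)² + (2·δy/y)² + (2·δp/p)²) = √(0.00468 + 0.0414 + 0.0181) = 0.253
Q = 169000, so δQ = 0.253 × 169000 = 42800.

169000 ± 42800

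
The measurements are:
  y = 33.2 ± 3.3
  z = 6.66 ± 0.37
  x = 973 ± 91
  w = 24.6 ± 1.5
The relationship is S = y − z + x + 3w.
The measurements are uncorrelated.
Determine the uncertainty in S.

Each term contributes (cᵢ δxᵢ)² to (δS)²:
  (δy)² = 10.9;  (δz)² = 0.137;  (δx)² = 8280;  (3·δw)² = 20.2
δS = √(8310) = 91.2

91.2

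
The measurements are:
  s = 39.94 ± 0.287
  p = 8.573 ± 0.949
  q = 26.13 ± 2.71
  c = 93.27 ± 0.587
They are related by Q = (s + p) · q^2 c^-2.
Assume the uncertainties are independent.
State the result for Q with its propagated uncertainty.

3.808 ± 0.795

Let u = s + p = 48.51. δu = √(δs² + δp²) = √(0.0824 + 0.901) = 0.991, so δu/u = 0.0204.
Q is then a monomial in u, q, c:
δQ/Q = √((δu/u)² + (2·δq/q)² + (-2·δc/c)²) = √(0.000418 + 0.0430 + 0.000158) = 0.209
Q = 3.808, so δQ = 0.209 × 3.808 = 0.795.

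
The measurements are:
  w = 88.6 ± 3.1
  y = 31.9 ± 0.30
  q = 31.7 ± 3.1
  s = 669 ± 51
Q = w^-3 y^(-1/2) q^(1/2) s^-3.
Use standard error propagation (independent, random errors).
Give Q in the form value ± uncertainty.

(4.79 ± 1.23) × 10^-15

Q is a product of powers, so relative uncertainties combine in quadrature:
  (-3·δw/w)² = (-3×0.0350)² = 0.0110;  (−½·δy/y)² = (-0.5×0.00940)² = 2.21e-05;  (½·δq/q)² = (0.5×0.0978)² = 0.00239;  (-3·δs/s)² = (-3×0.0762)² = 0.0523
δQ/Q = √(0.0657) = 0.256
Q = 4.79e-15, so δQ = 0.256 × 4.79e-15 = 1.23e-15.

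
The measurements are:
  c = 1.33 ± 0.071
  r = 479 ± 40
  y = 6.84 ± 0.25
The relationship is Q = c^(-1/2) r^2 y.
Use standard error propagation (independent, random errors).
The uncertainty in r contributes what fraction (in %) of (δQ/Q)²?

93.2%

(δQ/Q)² = (−½·δc/c)² + (2·δr/r)² + (1·δy/y)²
  c term: (-0.5×0.0534)² = 0.000712
  r term: (2×0.0835)² = 0.0279
  y term: (1×0.0365)² = 0.00134
Total = 0.0299. Share from r = 0.0279/0.0299 = 0.932.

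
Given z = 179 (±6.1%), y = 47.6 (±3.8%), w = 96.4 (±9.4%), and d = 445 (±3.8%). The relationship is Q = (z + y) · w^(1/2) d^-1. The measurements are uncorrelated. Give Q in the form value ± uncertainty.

5.00 ± 0.389

Let u = z + y = 227. δu = √(δz² + δy²) = √(119 + 3.27) = 11.1, so δu/u = 0.0488.
Q is then a monomial in u, w, d:
δQ/Q = √((δu/u)² + (½·δw/w)² + (-1·δd/d)²) = √(0.00239 + 0.00221 + 0.00144) = 0.0777
Q = 5.00, so δQ = 0.0777 × 5.00 = 0.389.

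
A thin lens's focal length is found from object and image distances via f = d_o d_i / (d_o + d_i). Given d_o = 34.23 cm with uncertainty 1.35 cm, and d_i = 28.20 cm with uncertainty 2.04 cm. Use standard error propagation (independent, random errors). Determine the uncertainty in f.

0.672 cm

∂f/∂d_o = (d_i/(d_o+d_i))² = 0.204;  ∂f/∂d_i = (d_o/(d_o+d_i))² = 0.301
δf = √((∂f/∂d_o · δd_o)² + (∂f/∂d_i · δd_i)²) = √(0.0759 + 0.376) = 0.672 cm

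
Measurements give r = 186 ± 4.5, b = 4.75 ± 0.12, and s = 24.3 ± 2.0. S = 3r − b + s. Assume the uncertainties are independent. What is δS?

Each term contributes (cᵢ δxᵢ)² to (δS)²:
  (3·δr)² = 182;  (δb)² = 0.0144;  (δs)² = 4.00
δS = √(186) = 13.6

13.6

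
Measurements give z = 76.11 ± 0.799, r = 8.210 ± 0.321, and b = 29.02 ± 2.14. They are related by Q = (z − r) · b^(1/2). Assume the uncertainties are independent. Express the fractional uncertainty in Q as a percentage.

Let u = z − r = 67.90. δu = √(δz² + δr²) = √(0.638 + 0.103) = 0.861, so δu/u = 0.0127.
Q is then a monomial in u, b:
δQ/Q = √((δu/u)² + (½·δb/b)²) = √(0.000161 + 0.00136) = 0.0390

3.90%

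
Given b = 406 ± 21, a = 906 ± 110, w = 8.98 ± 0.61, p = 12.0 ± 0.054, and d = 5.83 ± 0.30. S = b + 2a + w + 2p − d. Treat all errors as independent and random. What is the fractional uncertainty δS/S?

S is a linear combination, so absolute uncertainties add in quadrature:
  (δb)² = 441;  (2·δa)² = 48400;  (δw)² = 0.372;  (2·δp)² = 0.0117;  (δd)² = 0.0900
δS = √(48800) = 221
S = 2250, so δS/S = 221/2250 = 0.0984.

0.0984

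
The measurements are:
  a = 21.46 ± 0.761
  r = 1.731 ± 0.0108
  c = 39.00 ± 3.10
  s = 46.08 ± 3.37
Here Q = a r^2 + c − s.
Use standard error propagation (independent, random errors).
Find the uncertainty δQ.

5.18

Let p = a·r^2 = 64.30. δp/p = √((1·δa/a)² + (2·δr/r)²) = √(0.00126 + 0.000156) = 0.0376, so δp = 2.42.
Q = p + c − s: δQ = √(δp² + δc² + δs²) = √(5.84 + 9.61 + 11.4) = 5.18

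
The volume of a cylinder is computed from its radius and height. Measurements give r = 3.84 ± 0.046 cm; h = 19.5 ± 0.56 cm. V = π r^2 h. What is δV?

Each factor contributes (exponent × relative error)² to (δV/V)²:
  (2·δr/r)² = (2×0.0120)² = 0.000574;  (1·δh/h)² = (1×0.0287)² = 0.000825
δV/V = √(0.00140) = 0.0374
V = 903 cm^3, so δV = 0.0374 × 903 = 33.8 cm^3.

33.8 cm^3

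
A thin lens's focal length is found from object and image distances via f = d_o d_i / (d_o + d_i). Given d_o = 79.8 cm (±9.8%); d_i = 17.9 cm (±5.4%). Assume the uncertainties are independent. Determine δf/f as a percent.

∂f/∂d_o = (d_i/(d_o+d_i))² = 0.0336;  ∂f/∂d_i = (d_o/(d_o+d_i))² = 0.667
δf = √((∂f/∂d_o · δd_o)² + (∂f/∂d_i · δd_i)²) = √(0.0689 + 0.416) = 0.696 cm
f = 14.6 cm, so δf/f = 0.696/14.6 = 0.0476.

4.76%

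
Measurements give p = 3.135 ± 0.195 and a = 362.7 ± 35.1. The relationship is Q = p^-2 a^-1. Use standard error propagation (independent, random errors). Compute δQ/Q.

Each factor contributes (exponent × relative error)² to (δQ/Q)²:
  (-2·δp/p)² = (-2×0.0622)² = 0.0155;  (-1·δa/a)² = (-1×0.0968)² = 0.00937
δQ/Q = √(0.0248) = 0.158

0.158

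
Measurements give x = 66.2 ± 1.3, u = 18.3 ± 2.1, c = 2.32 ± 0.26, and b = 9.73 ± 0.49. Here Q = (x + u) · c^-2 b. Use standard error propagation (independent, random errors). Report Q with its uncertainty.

153 ± 35.4

Let w = x + u = 84.5. δw = √(δx² + δu²) = √(1.69 + 4.41) = 2.47, so δw/w = 0.0292.
Q is then a monomial in w, c, b:
δQ/Q = √((δw/w)² + (-2·δc/c)² + (1·δb/b)²) = √(0.000854 + 0.0502 + 0.00254) = 0.232
Q = 153, so δQ = 0.232 × 153 = 35.4.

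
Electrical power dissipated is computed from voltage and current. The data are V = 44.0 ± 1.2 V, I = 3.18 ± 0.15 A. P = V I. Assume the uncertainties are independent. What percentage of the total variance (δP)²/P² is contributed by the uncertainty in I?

(δP/P)² = (1·δV/V)² + (1·δI/I)²
  V term: (1×0.0273)² = 0.000744
  I term: (1×0.0472)² = 0.00222
Total = 0.00297. Share from I = 0.00222/0.00297 = 0.749.

74.9%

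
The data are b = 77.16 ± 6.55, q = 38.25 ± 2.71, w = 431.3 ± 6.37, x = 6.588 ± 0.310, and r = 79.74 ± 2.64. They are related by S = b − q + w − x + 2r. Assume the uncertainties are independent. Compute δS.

Each term contributes (cᵢ δxᵢ)² to (δS)²:
  (δb)² = 42.9;  (δq)² = 7.34;  (δw)² = 40.6;  (δx)² = 0.0961;  (2·δr)² = 27.9
δS = √(119) = 10.9

10.9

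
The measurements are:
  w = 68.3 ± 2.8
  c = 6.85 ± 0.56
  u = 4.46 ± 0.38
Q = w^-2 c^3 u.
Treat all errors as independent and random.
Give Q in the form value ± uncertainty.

0.307 ± 0.0837

Relative error in a monomial: (δQ/Q)² = Σ (nᵢ · δxᵢ/xᵢ)².
  (-2·δw/w)² = (-2×0.0410)² = 0.00672;  (3·δc/c)² = (3×0.0818)² = 0.0602;  (1·δu/u)² = (1×0.0852)² = 0.00726
δQ/Q = √(0.0741) = 0.272
Q = 0.307, so δQ = 0.272 × 0.307 = 0.0837.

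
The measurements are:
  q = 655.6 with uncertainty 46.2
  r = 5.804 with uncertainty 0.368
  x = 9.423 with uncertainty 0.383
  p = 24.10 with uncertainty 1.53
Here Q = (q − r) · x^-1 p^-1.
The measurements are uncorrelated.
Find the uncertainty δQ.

Let u = q − r = 649.8. δu = √(δq² + δr²) = √(2130 + 0.135) = 46.2, so δu/u = 0.0711.
Q is then a monomial in u, x, p:
δQ/Q = √((δu/u)² + (-1·δx/x)² + (-1·δp/p)²) = √(0.00506 + 0.00165 + 0.00403) = 0.104
Q = 2.861, so δQ = 0.104 × 2.861 = 0.297.

0.297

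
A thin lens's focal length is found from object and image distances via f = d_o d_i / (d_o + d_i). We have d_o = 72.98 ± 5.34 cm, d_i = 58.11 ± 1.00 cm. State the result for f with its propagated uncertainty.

∂f/∂d_o = (d_i/(d_o+d_i))² = 0.197;  ∂f/∂d_i = (d_o/(d_o+d_i))² = 0.310
δf = √((∂f/∂d_o · δd_o)² + (∂f/∂d_i · δd_i)²) = √(1.10 + 0.0961) = 1.09 cm
f = 32.35 cm.

32.35 ± 1.09 cm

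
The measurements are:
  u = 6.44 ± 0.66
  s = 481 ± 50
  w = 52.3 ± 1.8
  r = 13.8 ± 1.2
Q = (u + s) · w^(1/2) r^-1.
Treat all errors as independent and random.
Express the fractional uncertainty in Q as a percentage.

Let h = u + s = 487. δh = √(δu² + δs²) = √(0.436 + 2500) = 50.0, so δh/h = 0.103.
Q is then a monomial in h, w, r:
δQ/Q = √((δh/h)² + (½·δw/w)² + (-1·δr/r)²) = √(0.0105 + 0.000296 + 0.00756) = 0.136

13.6%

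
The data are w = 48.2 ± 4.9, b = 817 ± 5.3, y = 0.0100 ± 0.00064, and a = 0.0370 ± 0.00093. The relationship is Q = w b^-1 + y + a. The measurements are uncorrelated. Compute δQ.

Let p = w·b^-1 = 0.0590. δp/p = √((1·δw/w)² + (-1·δb/b)²) = √(0.0103 + 4.21e-05) = 0.102, so δp = 0.00601.
Q = p + y + a: δQ = √(δp² + δy² + δa²) = √(3.61e-05 + 4.1e-07 + 8.65e-07) = 0.00611

0.00611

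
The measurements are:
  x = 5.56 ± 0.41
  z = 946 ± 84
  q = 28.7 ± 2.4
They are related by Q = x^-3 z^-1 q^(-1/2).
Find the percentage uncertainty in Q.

24.2%

Products/powers → add relative errors in quadrature, weighted by exponent:
  (-3·δx/x)² = (-3×0.0737)² = 0.0489;  (-1·δz/z)² = (-1×0.0888)² = 0.00788;  (−½·δq/q)² = (-0.5×0.0836)² = 0.00175
δQ/Q = √(0.0586) = 0.242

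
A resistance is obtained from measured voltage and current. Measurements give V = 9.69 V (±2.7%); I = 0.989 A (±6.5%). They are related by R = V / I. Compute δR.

Each factor contributes (exponent × relative error)² to (δR/R)²:
  (1·δV/V)² = (1×0.0270)² = 0.000729;  (-1·δI/I)² = (-1×0.0650)² = 0.00423
δR/R = √(0.00495) = 0.0704
R = 9.80 Ω, so δR = 0.0704 × 9.80 = 0.690 Ω.

0.690 Ω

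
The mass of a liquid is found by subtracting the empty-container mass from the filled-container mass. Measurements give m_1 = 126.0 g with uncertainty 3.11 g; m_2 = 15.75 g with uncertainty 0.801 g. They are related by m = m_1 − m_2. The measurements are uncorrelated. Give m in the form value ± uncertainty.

110.2 ± 3.21 g

Each term contributes (cᵢ δxᵢ)² to (δm)²:
  (δm_1)² = 9.67;  (δm_2)² = 0.642
δm = √(10.3) = 3.21 g
m = 110.2 g.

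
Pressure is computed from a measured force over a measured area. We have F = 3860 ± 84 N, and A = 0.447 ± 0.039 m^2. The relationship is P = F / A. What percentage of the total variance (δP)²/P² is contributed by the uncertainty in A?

94.1%

(δP/P)² = (1·δF/F)² + (-1·δA/A)²
  F term: (1×0.0218)² = 0.000474
  A term: (-1×0.0872)² = 0.00761
Total = 0.00809. Share from A = 0.00761/0.00809 = 0.941.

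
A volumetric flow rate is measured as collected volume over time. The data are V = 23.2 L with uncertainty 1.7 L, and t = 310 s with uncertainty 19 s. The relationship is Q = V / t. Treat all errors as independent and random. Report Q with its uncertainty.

Each factor contributes (exponent × relative error)² to (δQ/Q)²:
  (1·δV/V)² = (1×0.0733)² = 0.00537;  (-1·δt/t)² = (-1×0.0613)² = 0.00376
δQ/Q = √(0.00913) = 0.0955
Q = 0.0748 L/s, so δQ = 0.0955 × 0.0748 = 0.00715 L/s.

0.0748 ± 0.00715 L/s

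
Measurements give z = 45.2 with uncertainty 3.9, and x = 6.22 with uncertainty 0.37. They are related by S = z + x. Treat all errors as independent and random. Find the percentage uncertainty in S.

7.62%

Each term contributes (cᵢ δxᵢ)² to (δS)²:
  (δz)² = 15.2;  (δx)² = 0.137
δS = √(15.3) = 3.92
S = 51.4, so δS/S = 3.92/51.4 = 0.0762.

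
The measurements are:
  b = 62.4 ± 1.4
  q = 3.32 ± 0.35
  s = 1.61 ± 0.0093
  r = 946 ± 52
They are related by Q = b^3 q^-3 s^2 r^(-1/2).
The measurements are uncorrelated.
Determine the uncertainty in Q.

Each factor contributes (exponent × relative error)² to (δQ/Q)²:
  (3·δb/b)² = (3×0.0224)² = 0.00453;  (-3·δq/q)² = (-3×0.105)² = 0.100;  (2·δs/s)² = (2×0.00578)² = 0.000133;  (−½·δr/r)² = (-0.5×0.0550)² = 0.000755
δQ/Q = √(0.105) = 0.325
Q = 560, so δQ = 0.325 × 560 = 182.

182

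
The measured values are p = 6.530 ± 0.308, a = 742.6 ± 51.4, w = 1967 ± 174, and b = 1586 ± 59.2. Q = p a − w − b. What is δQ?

Let h = p·a = 4849. δh/h = √((1·δp/p)² + (1·δa/a)²) = √(0.00222 + 0.00479) = 0.0838, so δh = 406.
Q = h − w − b: δQ = √(δh² + δw² + δb²) = √(1.65e+05 + 30300 + 3500) = 446

446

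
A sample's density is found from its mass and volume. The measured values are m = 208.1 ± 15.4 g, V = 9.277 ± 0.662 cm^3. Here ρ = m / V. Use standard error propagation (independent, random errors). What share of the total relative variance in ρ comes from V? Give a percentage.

(δρ/ρ)² = (1·δm/m)² + (-1·δV/V)²
  m term: (1×0.0740)² = 0.00548
  V term: (-1×0.0714)² = 0.00509
Total = 0.0106. Share from V = 0.00509/0.0106 = 0.482.

48.2%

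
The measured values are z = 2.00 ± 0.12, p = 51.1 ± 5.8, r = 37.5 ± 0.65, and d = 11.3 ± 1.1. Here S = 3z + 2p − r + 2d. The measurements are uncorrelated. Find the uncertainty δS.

For a sum/difference, combine absolute errors in quadrature:
  (3·δz)² = 0.130;  (2·δp)² = 135;  (δr)² = 0.423;  (2·δd)² = 4.84
δS = √(140) = 11.8

11.8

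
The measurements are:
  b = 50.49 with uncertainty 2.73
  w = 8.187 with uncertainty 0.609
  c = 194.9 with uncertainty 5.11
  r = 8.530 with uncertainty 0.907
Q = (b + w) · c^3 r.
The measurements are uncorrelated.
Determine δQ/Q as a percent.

14.1%

Let u = b + w = 58.68. δu = √(δb² + δw²) = √(7.45 + 0.371) = 2.80, so δu/u = 0.0477.
Q is then a monomial in u, c, r:
δQ/Q = √((δu/u)² + (3·δc/c)² + (1·δr/r)²) = √(0.00227 + 0.00619 + 0.0113) = 0.141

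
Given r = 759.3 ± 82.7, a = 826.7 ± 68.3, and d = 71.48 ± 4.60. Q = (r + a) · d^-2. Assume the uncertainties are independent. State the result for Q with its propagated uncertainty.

0.3104 ± 0.0451

Let u = r + a = 1586. δu = √(δr² + δa²) = √(6840 + 4660) = 107, so δu/u = 0.0676.
Q is then a monomial in u, d:
δQ/Q = √((δu/u)² + (-2·δd/d)²) = √(0.00457 + 0.0166) = 0.145
Q = 0.3104, so δQ = 0.145 × 0.3104 = 0.0451.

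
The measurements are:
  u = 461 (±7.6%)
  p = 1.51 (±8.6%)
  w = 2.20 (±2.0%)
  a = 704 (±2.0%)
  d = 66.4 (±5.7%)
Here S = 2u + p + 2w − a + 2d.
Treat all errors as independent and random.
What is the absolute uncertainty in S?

Absolute uncertainties add in quadrature for a linear combination:
  (2·δu)² = 4910;  (δp)² = 0.0169;  (2·δw)² = 0.00774;  (δa)² = 198;  (2·δd)² = 57.3
δS = √(5170) = 71.9

71.9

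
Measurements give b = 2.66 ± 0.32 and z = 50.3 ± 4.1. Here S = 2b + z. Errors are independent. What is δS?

4.15

S is a linear combination, so absolute uncertainties add in quadrature:
  (2·δb)² = 0.410;  (δz)² = 16.8
δS = √(17.2) = 4.15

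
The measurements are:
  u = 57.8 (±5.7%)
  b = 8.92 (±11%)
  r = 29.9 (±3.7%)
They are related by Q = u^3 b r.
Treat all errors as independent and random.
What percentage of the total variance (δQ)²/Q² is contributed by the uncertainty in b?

(δQ/Q)² = (3·δu/u)² + (1·δb/b)² + (1·δr/r)²
  u term: (3×0.0570)² = 0.0292
  b term: (1×0.110)² = 0.0121
  r term: (1×0.0370)² = 0.00137
Total = 0.0427. Share from b = 0.0121/0.0427 = 0.283.

28.3%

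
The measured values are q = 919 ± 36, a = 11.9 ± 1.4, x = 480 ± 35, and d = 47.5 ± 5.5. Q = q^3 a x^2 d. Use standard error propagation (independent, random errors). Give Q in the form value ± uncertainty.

(1.01 ± 0.252) × 10^17

Products/powers → add relative errors in quadrature, weighted by exponent:
  (3·δq/q)² = (3×0.0392)² = 0.0138;  (1·δa/a)² = (1×0.118)² = 0.0138;  (2·δx/x)² = (2×0.0729)² = 0.0213;  (1·δd/d)² = (1×0.116)² = 0.0134
δQ/Q = √(0.0623) = 0.250
Q = 1.01e+17, so δQ = 0.250 × 1.01e+17 = 2.52e+16.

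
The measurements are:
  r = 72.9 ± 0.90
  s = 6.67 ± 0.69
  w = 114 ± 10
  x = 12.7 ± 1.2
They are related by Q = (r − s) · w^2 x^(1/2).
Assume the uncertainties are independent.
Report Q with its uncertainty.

Let u = r − s = 66.2. δu = √(δr² + δs²) = √(0.810 + 0.476) = 1.13, so δu/u = 0.0171.
Q is then a monomial in u, w, x:
δQ/Q = √((δu/u)² + (2·δw/w)² + (½·δx/x)²) = √(0.000293 + 0.0308 + 0.00223) = 0.182
Q = 3.07e+06, so δQ = 0.182 × 3.07e+06 = 5.6e+05.

(3.07 ± 0.560) × 10^6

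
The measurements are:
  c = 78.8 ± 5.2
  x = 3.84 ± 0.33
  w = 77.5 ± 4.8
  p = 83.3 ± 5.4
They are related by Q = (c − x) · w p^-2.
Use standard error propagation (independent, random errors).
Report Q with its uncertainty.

0.837 ± 0.134

Let u = c − x = 75.0. δu = √(δc² + δx²) = √(27.0 + 0.109) = 5.21, so δu/u = 0.0695.
Q is then a monomial in u, w, p:
δQ/Q = √((δu/u)² + (1·δw/w)² + (-2·δp/p)²) = √(0.00483 + 0.00384 + 0.0168) = 0.160
Q = 0.837, so δQ = 0.160 × 0.837 = 0.134.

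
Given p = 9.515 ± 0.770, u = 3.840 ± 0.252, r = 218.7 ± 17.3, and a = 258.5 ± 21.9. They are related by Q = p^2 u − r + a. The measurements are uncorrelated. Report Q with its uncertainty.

Let w = p^2·u = 347.7. δw/w = √((2·δp/p)² + (1·δu/u)²) = √(0.0262 + 0.00431) = 0.175, so δw = 60.7.
Q = w − r + a: δQ = √(δw² + δr² + δa²) = √(3690 + 299 + 480) = 66.8
Q = 387.5.

387.5 ± 66.8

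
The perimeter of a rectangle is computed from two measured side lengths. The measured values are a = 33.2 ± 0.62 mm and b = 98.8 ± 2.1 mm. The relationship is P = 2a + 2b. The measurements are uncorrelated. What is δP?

4.38 mm

Absolute uncertainties add in quadrature for a linear combination:
  (2·δa)² = 1.54;  (2·δb)² = 17.6
δP = √(19.2) = 4.38 mm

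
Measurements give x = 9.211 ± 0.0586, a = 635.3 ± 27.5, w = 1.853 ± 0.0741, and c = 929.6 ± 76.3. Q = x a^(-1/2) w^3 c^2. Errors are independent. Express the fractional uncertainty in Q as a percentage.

Products/powers → add relative errors in quadrature, weighted by exponent:
  (1·δx/x)² = (1×0.00636)² = 4.05e-05;  (−½·δa/a)² = (-0.5×0.0433)² = 0.000468;  (3·δw/w)² = (3×0.0400)² = 0.0144;  (2·δc/c)² = (2×0.0821)² = 0.0269
δQ/Q = √(0.0418) = 0.205

20.5%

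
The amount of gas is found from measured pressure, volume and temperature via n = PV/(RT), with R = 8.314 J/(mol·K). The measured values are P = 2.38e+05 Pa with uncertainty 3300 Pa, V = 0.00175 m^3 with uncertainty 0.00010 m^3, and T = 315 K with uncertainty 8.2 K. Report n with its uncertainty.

0.159 ± 0.0102 mol

Since n is a product/quotient, work with relative uncertainties:
  (1·δP/P)² = (1×0.0139)² = 0.000192;  (1·δV/V)² = (1×0.0571)² = 0.00327;  (-1·δT/T)² = (-1×0.0260)² = 0.000678
δn/n = √(0.00414) = 0.0643
n = 0.159 mol, so δn = 0.0643 × 0.159 = 0.0102 mol.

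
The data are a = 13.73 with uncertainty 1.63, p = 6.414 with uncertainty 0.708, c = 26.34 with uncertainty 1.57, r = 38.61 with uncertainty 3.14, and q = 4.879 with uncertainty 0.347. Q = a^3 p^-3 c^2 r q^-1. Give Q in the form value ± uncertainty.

53850 ± 27600

For a monomial Q ∝ a^3, p^-3, c^2, r, q^-1, fractional errors add in quadrature:
  (3·δa/a)² = (3×0.119)² = 0.127;  (-3·δp/p)² = (-3×0.110)² = 0.110;  (2·δc/c)² = (2×0.0596)² = 0.0142;  (1·δr/r)² = (1×0.0813)² = 0.00661;  (-1·δq/q)² = (-1×0.0711)² = 0.00506
δQ/Q = √(0.262) = 0.512
Q = 53850, so δQ = 0.512 × 53850 = 27600.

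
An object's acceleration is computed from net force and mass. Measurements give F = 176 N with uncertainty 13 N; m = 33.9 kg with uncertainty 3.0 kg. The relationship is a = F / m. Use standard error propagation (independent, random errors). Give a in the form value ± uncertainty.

5.19 ± 0.598 m/s^2

Products/powers → add relative errors in quadrature, weighted by exponent:
  (1·δF/F)² = (1×0.0739)² = 0.00546;  (-1·δm/m)² = (-1×0.0885)² = 0.00783
δa/a = √(0.0133) = 0.115
a = 5.19 m/s^2, so δa = 0.115 × 5.19 = 0.598 m/s^2.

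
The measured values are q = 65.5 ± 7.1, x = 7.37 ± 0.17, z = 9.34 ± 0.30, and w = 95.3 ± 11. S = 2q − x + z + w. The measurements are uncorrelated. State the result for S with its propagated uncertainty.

228 ± 18.0

Sums and differences: (δS)² = Σ (cᵢ δxᵢ)².
  (2·δq)² = 202;  (δx)² = 0.0289;  (δz)² = 0.0900;  (δw)² = 121
δS = √(323) = 18.0
S = 228.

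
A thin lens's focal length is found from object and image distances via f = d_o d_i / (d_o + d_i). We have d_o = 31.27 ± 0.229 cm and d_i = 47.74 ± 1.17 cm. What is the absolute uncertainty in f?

0.201 cm

∂f/∂d_o = (d_i/(d_o+d_i))² = 0.365;  ∂f/∂d_i = (d_o/(d_o+d_i))² = 0.157
δf = √((∂f/∂d_o · δd_o)² + (∂f/∂d_i · δd_i)²) = √(0.00699 + 0.0336) = 0.201 cm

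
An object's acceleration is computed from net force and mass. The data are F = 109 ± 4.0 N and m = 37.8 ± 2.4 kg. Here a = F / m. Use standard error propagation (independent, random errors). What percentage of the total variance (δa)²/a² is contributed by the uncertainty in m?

(δa/a)² = (1·δF/F)² + (-1·δm/m)²
  F term: (1×0.0367)² = 0.00135
  m term: (-1×0.0635)² = 0.00403
Total = 0.00538. Share from m = 0.00403/0.00538 = 0.750.

75.0%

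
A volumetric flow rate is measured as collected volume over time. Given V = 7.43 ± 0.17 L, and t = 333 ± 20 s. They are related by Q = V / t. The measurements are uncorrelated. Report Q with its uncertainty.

0.0223 ± 0.00143 L/s

Relative error in a monomial: (δQ/Q)² = Σ (nᵢ · δxᵢ/xᵢ)².
  (1·δV/V)² = (1×0.0229)² = 0.000524;  (-1·δt/t)² = (-1×0.0601)² = 0.00361
δQ/Q = √(0.00413) = 0.0643
Q = 0.0223 L/s, so δQ = 0.0643 × 0.0223 = 0.00143 L/s.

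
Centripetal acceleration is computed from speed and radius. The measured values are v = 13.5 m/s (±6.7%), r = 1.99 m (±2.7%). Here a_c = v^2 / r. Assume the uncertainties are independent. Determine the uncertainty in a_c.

12.5 m/s^2

Products/powers → add relative errors in quadrature, weighted by exponent:
  (2·δv/v)² = (2×0.0670)² = 0.0180;  (-1·δr/r)² = (-1×0.0270)² = 0.000729
δa_c/a_c = √(0.0187) = 0.137
a_c = 91.6 m/s^2, so δa_c = 0.137 × 91.6 = 12.5 m/s^2.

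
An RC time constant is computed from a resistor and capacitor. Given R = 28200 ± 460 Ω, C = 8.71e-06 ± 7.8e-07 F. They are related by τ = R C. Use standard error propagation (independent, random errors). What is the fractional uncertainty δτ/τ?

Products/powers → add relative errors in quadrature, weighted by exponent:
  (1·δR/R)² = (1×0.0163)² = 0.000266;  (1·δC/C)² = (1×0.0896)² = 0.00802
δτ/τ = √(0.00829) = 0.0910

0.0910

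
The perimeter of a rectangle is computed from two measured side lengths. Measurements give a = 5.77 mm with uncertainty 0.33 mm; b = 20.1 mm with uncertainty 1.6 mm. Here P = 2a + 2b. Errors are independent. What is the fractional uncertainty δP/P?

Each term contributes (cᵢ δxᵢ)² to (δP)²:
  (2·δa)² = 0.436;  (2·δb)² = 10.2
δP = √(10.7) = 3.27 mm
P = 51.7 mm, so δP/P = 3.27/51.7 = 0.0631.

0.0631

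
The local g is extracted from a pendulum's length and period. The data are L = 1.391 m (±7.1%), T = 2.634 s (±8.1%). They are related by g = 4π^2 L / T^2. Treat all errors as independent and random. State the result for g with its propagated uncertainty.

g is a product of powers, so relative uncertainties combine in quadrature:
  (1·δL/L)² = (1×0.0710)² = 0.00504;  (-2·δT/T)² = (-2×0.0810)² = 0.0262
δg/g = √(0.0313) = 0.177
g = 7.915 m/s^2, so δg = 0.177 × 7.915 = 1.40 m/s^2.

7.915 ± 1.40 m/s^2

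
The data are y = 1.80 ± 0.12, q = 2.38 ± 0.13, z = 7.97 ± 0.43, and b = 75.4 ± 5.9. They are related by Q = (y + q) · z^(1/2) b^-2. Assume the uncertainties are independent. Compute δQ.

0.000341

Let u = y + q = 4.18. δu = √(δy² + δq²) = √(0.0144 + 0.0169) = 0.177, so δu/u = 0.0423.
Q is then a monomial in u, z, b:
δQ/Q = √((δu/u)² + (½·δz/z)² + (-2·δb/b)²) = √(0.00179 + 0.000728 + 0.0245) = 0.164
Q = 0.00208, so δQ = 0.164 × 0.00208 = 0.000341.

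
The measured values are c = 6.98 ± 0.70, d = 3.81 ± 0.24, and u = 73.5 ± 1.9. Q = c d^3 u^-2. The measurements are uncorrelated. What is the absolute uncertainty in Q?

0.0157

Since Q is a product/quotient, work with relative uncertainties:
  (1·δc/c)² = (1×0.100)² = 0.0101;  (3·δd/d)² = (3×0.0630)² = 0.0357;  (-2·δu/u)² = (-2×0.0259)² = 0.00267
δQ/Q = √(0.0484) = 0.220
Q = 0.0715, so δQ = 0.220 × 0.0715 = 0.0157.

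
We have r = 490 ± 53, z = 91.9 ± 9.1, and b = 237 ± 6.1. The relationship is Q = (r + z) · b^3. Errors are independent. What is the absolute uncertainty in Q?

9.33e+08

Let u = r + z = 582. δu = √(δr² + δz²) = √(2810 + 82.8) = 53.8, so δu/u = 0.0924.
Q is then a monomial in u, b:
δQ/Q = √((δu/u)² + (3·δb/b)²) = √(0.00854 + 0.00596) = 0.120
Q = 7.75e+09, so δQ = 0.120 × 7.75e+09 = 9.33e+08.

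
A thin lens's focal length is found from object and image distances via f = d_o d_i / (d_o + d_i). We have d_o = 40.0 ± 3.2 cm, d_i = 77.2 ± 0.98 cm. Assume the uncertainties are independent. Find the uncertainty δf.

1.39 cm

∂f/∂d_o = (d_i/(d_o+d_i))² = 0.434;  ∂f/∂d_i = (d_o/(d_o+d_i))² = 0.116
δf = √((∂f/∂d_o · δd_o)² + (∂f/∂d_i · δd_i)²) = √(1.93 + 0.0130) = 1.39 cm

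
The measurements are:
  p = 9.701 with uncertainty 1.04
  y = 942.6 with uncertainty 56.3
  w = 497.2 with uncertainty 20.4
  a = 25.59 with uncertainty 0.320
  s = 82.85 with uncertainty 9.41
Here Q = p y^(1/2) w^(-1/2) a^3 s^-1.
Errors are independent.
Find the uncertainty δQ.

445

Q is a product of powers, so relative uncertainties combine in quadrature:
  (1·δp/p)² = (1×0.107)² = 0.0115;  (½·δy/y)² = (0.5×0.0597)² = 0.000892;  (−½·δw/w)² = (-0.5×0.0410)² = 0.000421;  (3·δa/a)² = (3×0.0125)² = 0.00141;  (-1·δs/s)² = (-1×0.114)² = 0.0129
δQ/Q = √(0.0271) = 0.165
Q = 2702, so δQ = 0.165 × 2702 = 445.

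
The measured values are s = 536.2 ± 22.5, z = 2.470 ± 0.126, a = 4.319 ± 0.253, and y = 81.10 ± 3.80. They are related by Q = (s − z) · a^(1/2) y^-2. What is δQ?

Let u = s − z = 533.7. δu = √(δs² + δz²) = √(506 + 0.0159) = 22.5, so δu/u = 0.0422.
Q is then a monomial in u, a, y:
δQ/Q = √((δu/u)² + (½·δa/a)² + (-2·δy/y)²) = √(0.00178 + 0.000858 + 0.00878) = 0.107
Q = 0.1686, so δQ = 0.107 × 0.1686 = 0.0180.

0.0180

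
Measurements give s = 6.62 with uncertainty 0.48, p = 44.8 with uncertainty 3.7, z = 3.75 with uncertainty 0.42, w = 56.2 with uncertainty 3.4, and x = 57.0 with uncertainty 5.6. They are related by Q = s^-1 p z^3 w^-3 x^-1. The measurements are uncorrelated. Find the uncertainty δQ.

Relative error in a monomial: (δQ/Q)² = Σ (nᵢ · δxᵢ/xᵢ)².
  (-1·δs/s)² = (-1×0.0725)² = 0.00526;  (1·δp/p)² = (1×0.0826)² = 0.00682;  (3·δz/z)² = (3×0.112)² = 0.113;  (-3·δw/w)² = (-3×0.0605)² = 0.0329;  (-1·δx/x)² = (-1×0.0982)² = 0.00965
δQ/Q = √(0.168) = 0.409
Q = 3.53e-05, so δQ = 0.409 × 3.53e-05 = 1.44e-05.

1.44e-05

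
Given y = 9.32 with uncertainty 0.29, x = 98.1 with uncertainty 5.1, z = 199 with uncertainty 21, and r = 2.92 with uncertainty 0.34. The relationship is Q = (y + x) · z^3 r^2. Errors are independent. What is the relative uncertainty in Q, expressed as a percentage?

39.6%

Let u = y + x = 107. δu = √(δy² + δx²) = √(0.0841 + 26.0) = 5.11, so δu/u = 0.0476.
Q is then a monomial in u, z, r:
δQ/Q = √((δu/u)² + (3·δz/z)² + (2·δr/r)²) = √(0.00226 + 0.100 + 0.0542) = 0.396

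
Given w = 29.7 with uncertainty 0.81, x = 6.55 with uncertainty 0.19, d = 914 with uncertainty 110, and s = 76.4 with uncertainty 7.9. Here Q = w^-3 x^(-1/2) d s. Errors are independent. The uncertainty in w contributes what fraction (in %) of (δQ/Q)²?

20.9%

(δQ/Q)² = (-3·δw/w)² + (−½·δx/x)² + (1·δd/d)² + (1·δs/s)²
  w term: (-3×0.0273)² = 0.00669
  x term: (-0.5×0.0290)² = 0.000210
  d term: (1×0.120)² = 0.0145
  s term: (1×0.103)² = 0.0107
Total = 0.0321. Share from w = 0.00669/0.0321 = 0.209.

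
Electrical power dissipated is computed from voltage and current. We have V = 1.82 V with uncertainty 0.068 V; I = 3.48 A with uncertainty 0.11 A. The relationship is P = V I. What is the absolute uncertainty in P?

Since P is a product/quotient, work with relative uncertainties:
  (1·δV/V)² = (1×0.0374)² = 0.00140;  (1·δI/I)² = (1×0.0316)² = 0.000999
δP/P = √(0.00240) = 0.0489
P = 6.33 W, so δP = 0.0489 × 6.33 = 0.310 W.

0.310 W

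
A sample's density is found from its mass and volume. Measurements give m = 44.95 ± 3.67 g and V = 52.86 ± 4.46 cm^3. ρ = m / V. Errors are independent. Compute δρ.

0.0998 g/cm^3

For a monomial ρ ∝ m, V^-1, fractional errors add in quadrature:
  (1·δm/m)² = (1×0.0816)² = 0.00667;  (-1·δV/V)² = (-1×0.0844)² = 0.00712
δρ/ρ = √(0.0138) = 0.117
ρ = 0.8504 g/cm^3, so δρ = 0.117 × 0.8504 = 0.0998 g/cm^3.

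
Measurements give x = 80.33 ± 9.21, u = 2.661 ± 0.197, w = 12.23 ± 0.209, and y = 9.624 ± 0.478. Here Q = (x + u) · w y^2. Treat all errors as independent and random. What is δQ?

14100

Let h = x + u = 82.99. δh = √(δx² + δu²) = √(84.8 + 0.0388) = 9.21, so δh/h = 0.111.
Q is then a monomial in h, w, y:
δQ/Q = √((δh/h)² + (1·δw/w)² + (2·δy/y)²) = √(0.0123 + 0.000292 + 0.00987) = 0.150
Q = 94010, so δQ = 0.150 × 94010 = 14100.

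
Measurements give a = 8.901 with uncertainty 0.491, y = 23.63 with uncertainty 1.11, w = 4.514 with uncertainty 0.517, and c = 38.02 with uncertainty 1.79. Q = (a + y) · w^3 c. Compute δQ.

Let u = a + y = 32.53. δu = √(δa² + δy²) = √(0.241 + 1.23) = 1.21, so δu/u = 0.0373.
Q is then a monomial in u, w, c:
δQ/Q = √((δu/u)² + (3·δw/w)² + (1·δc/c)²) = √(0.00139 + 0.118 + 0.00222) = 0.349
Q = 113800, so δQ = 0.349 × 113800 = 39700.

39700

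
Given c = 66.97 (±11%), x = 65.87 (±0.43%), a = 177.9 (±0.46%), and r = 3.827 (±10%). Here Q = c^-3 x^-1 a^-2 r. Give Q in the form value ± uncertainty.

Products/powers → add relative errors in quadrature, weighted by exponent:
  (-3·δc/c)² = (-3×0.110)² = 0.109;  (-1·δx/x)² = (-1×0.00430)² = 1.85e-05;  (-2·δa/a)² = (-2×0.00460)² = 8.46e-05;  (1·δr/r)² = (1×0.100)² = 0.0100
δQ/Q = √(0.119) = 0.345
Q = 6.112e-12, so δQ = 0.345 × 6.112e-12 = 2.11e-12.

(6.112 ± 2.11) × 10^-12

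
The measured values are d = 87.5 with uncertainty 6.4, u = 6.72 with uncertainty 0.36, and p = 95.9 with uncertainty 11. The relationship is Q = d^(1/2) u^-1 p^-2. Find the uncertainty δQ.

Q is a product of powers, so relative uncertainties combine in quadrature:
  (½·δd/d)² = (0.5×0.0731)² = 0.00134;  (-1·δu/u)² = (-1×0.0536)² = 0.00287;  (-2·δp/p)² = (-2×0.115)² = 0.0526
δQ/Q = √(0.0568) = 0.238
Q = 0.000151, so δQ = 0.238 × 0.000151 = 3.61e-05.

3.61e-05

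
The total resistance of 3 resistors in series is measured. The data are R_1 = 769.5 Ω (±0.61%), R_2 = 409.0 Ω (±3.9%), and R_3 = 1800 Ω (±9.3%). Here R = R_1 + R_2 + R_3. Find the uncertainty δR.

R is a linear combination, so absolute uncertainties add in quadrature:
  (δR_1)² = 22.0;  (δR_2)² = 254;  (δR_3)² = 28000
δR = √(28300) = 168 Ω

168 Ω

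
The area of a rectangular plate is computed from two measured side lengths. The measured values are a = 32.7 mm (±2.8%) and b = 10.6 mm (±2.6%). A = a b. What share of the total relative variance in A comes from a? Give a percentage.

(δA/A)² = (1·δa/a)² + (1·δb/b)²
  a term: (1×0.0280)² = 0.000784
  b term: (1×0.0260)² = 0.000676
Total = 0.00146. Share from a = 0.000784/0.00146 = 0.537.

53.7%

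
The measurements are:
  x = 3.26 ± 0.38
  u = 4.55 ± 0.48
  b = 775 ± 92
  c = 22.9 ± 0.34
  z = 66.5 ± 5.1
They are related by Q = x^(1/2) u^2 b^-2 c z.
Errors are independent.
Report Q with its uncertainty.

Q is a product of powers, so relative uncertainties combine in quadrature:
  (½·δx/x)² = (0.5×0.117)² = 0.00340;  (2·δu/u)² = (2×0.105)² = 0.0445;  (-2·δb/b)² = (-2×0.119)² = 0.0564;  (1·δc/c)² = (1×0.0148)² = 0.000220;  (1·δz/z)² = (1×0.0767)² = 0.00588
δQ/Q = √(0.110) = 0.332
Q = 0.0948, so δQ = 0.332 × 0.0948 = 0.0315.

0.0948 ± 0.0315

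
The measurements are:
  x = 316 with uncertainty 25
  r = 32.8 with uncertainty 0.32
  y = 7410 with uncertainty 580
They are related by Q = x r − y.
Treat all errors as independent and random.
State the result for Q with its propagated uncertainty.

Let p = x·r = 10400. δp/p = √((1·δx/x)² + (1·δr/r)²) = √(0.00626 + 9.52e-05) = 0.0797, so δp = 826.
Q = p − y: δQ = √(δp² + δy²) = √(6.83e+05 + 3.36e+05) = 1010
Q = 2950.

2950 ± 1010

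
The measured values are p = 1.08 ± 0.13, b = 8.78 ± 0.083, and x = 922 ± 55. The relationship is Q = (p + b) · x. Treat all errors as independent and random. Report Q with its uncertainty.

Let u = p + b = 9.86. δu = √(δp² + δb²) = √(0.0169 + 0.00689) = 0.154, so δu/u = 0.0156.
Q is then a monomial in u, x:
δQ/Q = √((δu/u)² + (1·δx/x)²) = √(0.000245 + 0.00356) = 0.0617
Q = 9090, so δQ = 0.0617 × 9090 = 561.

9090 ± 561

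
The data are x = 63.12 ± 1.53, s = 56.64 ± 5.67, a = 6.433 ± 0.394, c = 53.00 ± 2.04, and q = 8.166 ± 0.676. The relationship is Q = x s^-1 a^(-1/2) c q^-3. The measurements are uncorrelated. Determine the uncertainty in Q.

0.0117

Products/powers → add relative errors in quadrature, weighted by exponent:
  (1·δx/x)² = (1×0.0242)² = 0.000588;  (-1·δs/s)² = (-1×0.100)² = 0.0100;  (−½·δa/a)² = (-0.5×0.0612)² = 0.000938;  (1·δc/c)² = (1×0.0385)² = 0.00148;  (-3·δq/q)² = (-3×0.0828)² = 0.0617
δQ/Q = √(0.0747) = 0.273
Q = 0.04276, so δQ = 0.273 × 0.04276 = 0.0117.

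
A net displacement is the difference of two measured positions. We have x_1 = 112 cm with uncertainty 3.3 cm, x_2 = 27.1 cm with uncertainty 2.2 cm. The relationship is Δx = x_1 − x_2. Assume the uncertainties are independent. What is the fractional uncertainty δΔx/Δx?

0.0467

Sums and differences: (δΔx)² = Σ (cᵢ δxᵢ)².
  (δx_1)² = 10.9;  (δx_2)² = 4.84
δΔx = √(15.7) = 3.97 cm
Δx = 84.9 cm, so δΔx/Δx = 3.97/84.9 = 0.0467.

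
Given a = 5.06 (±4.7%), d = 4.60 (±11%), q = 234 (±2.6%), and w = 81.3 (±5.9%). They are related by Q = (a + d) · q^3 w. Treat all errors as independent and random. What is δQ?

Let u = a + d = 9.66. δu = √(δa² + δd²) = √(0.0566 + 0.256) = 0.559, so δu/u = 0.0579.
Q is then a monomial in u, q, w:
δQ/Q = √((δu/u)² + (3·δq/q)² + (1·δw/w)²) = √(0.00335 + 0.00608 + 0.00348) = 0.114
Q = 1.01e+10, so δQ = 0.114 × 1.01e+10 = 1.14e+09.

1.14e+09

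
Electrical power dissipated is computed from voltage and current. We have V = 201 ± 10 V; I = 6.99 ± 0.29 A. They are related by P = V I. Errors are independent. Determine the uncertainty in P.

91.0 W

Since P is a product/quotient, work with relative uncertainties:
  (1·δV/V)² = (1×0.0498)² = 0.00248;  (1·δI/I)² = (1×0.0415)² = 0.00172
δP/P = √(0.00420) = 0.0648
P = 1400 W, so δP = 0.0648 × 1400 = 91.0 W.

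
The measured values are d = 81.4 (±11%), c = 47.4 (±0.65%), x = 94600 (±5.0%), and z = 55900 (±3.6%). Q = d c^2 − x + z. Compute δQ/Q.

Let p = d·c^2 = 1.83e+05. δp/p = √((1·δd/d)² + (2·δc/c)²) = √(0.0121 + 0.000169) = 0.111, so δp = 20300.
Q = p − x + z: δQ = √(δp² + δx² + δz²) = √(4.1e+08 + 2.24e+07 + 4.05e+06) = 20900
Q = 1.44e+05, so δQ/Q = 20900/1.44e+05 = 0.145.

0.145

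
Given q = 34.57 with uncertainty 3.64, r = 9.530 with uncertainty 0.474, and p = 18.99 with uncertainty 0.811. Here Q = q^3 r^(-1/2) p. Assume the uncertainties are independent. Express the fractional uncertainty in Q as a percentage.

Q is a product of powers, so relative uncertainties combine in quadrature:
  (3·δq/q)² = (3×0.105)² = 0.0998;  (−½·δr/r)² = (-0.5×0.0497)² = 0.000618;  (1·δp/p)² = (1×0.0427)² = 0.00182
δQ/Q = √(0.102) = 0.320

32.0%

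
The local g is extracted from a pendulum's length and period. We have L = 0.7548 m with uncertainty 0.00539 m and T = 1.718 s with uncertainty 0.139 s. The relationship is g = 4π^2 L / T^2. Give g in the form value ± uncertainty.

10.10 ± 1.64 m/s^2

g is a product of powers, so relative uncertainties combine in quadrature:
  (1·δL/L)² = (1×0.00714)² = 5.1e-05;  (-2·δT/T)² = (-2×0.0809)² = 0.0262
δg/g = √(0.0262) = 0.162
g = 10.10 m/s^2, so δg = 0.162 × 10.10 = 1.64 m/s^2.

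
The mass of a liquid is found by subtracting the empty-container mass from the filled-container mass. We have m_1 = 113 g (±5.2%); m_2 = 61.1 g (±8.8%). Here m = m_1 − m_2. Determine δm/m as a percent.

15.3%

Absolute uncertainties add in quadrature for a linear combination:
  (δm_1)² = 34.5;  (δm_2)² = 28.9
δm = √(63.4) = 7.96 g
m = 51.9 g, so δm/m = 7.96/51.9 = 0.153.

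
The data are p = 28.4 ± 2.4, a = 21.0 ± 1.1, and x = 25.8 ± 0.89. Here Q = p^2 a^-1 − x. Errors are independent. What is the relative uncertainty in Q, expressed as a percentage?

54.4%

Let w = p^2·a^-1 = 38.4. δw/w = √((2·δp/p)² + (-1·δa/a)²) = √(0.0286 + 0.00274) = 0.177, so δw = 6.80.
Q = w − x: δQ = √(δw² + δx²) = √(46.2 + 0.792) = 6.85
Q = 12.6, so δQ/Q = 6.85/12.6 = 0.544.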